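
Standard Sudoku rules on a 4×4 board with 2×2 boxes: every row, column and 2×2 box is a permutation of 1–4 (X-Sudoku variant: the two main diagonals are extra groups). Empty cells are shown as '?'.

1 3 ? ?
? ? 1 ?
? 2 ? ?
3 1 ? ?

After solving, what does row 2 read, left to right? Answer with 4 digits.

2413

r1c4 = 4 (sole candidate).
r2c2 = 4: row 2 has {1}; col 2 has {1,2,3}; box has {1,3}; main diagonal has {1} → only 4 remains.
r3c1 = 4 (sole candidate).
r3c3 = 3 (sole candidate).
r3c4 = 1 (sole candidate).
r4c4 = 2 (sole candidate).
r1c3 = 2 (sole candidate).
r2c1 = 2: row 2 has {1,4}; col 1 has {1,3,4}; box has {1,3,4} → only 2 remains.
r2c4 = 3: row 2 has {1,2,4}; col 4 has {1,2,4}; box has {1,2,4} → only 3 remains.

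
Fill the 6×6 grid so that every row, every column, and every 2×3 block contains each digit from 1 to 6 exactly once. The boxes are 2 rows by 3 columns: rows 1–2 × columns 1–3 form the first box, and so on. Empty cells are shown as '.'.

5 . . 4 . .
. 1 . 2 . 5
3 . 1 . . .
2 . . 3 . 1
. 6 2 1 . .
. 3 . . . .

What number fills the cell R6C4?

R1C2 = 2 (sole candidate).
R5C1 = 4 (sole candidate).
R5C6 = 3 (sole candidate).
R6C1 = 1 (sole candidate).
R6C3 = 5 (sole candidate).
R6C4 = 6: row 6 has {1,3,5}; col 4 has {1,2,3,4}; box has {1,3} → only 6 remains.

6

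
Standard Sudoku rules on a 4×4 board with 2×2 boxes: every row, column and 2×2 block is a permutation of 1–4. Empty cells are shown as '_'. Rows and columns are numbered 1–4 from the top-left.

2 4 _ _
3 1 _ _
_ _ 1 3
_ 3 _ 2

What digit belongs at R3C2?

R1C3 = 3 (sole candidate).
R1C4 = 1 (sole candidate).
R2C4 = 4 (sole candidate).
R3C1 = 4 (sole candidate).
R3C2 = 2: row 3 has {1,3,4}; col 2 has {1,3,4}; box has {3,4} → only 2 remains.

2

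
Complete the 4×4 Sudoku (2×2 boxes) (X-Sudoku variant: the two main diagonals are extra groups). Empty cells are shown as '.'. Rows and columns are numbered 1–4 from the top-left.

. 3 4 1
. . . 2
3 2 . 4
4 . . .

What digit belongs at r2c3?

r1c1 = 2 (sole candidate).
r2c1 = 1 (sole candidate).
r2c2 = 4 (sole candidate).
r2c3 = 3: row 2 has {1,2,4}; col 3 has {4}; box has {1,2,4}; anti-diagonal has {1,2,4} → only 3 remains.

3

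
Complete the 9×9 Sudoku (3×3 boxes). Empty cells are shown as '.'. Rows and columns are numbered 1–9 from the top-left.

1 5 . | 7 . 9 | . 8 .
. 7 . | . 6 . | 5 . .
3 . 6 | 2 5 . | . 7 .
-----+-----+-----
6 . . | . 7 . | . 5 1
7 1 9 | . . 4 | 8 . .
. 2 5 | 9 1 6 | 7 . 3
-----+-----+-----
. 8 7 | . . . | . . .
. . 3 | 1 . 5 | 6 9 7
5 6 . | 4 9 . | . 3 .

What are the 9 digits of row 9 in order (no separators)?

561497238

row 6, column 8 = 4 (sole candidate).
row 8, column 2 = 4 (sole candidate).
row 3, column 2 = 9 (sole candidate).
row 3, column 9 = 4 (sole candidate).
row 4, column 2 = 3 (sole candidate).
row 4, column 4 = 8 (sole candidate).
row 4, column 6 = 2 (sole candidate).
row 4, column 7 = 9 (sole candidate).
row 5, column 5 = 3 (sole candidate).
row 6, column 1 = 8 (sole candidate).
row 7, column 5 = 2 (sole candidate).
row 7, column 6 = 3 (sole candidate).
row 7, column 8 = 1 (sole candidate).
row 7, column 9 = 5 (sole candidate).
row 8, column 1 = 2 (sole candidate).
row 8, column 5 = 8 (sole candidate).
row 9, column 3 = 1: row 9 has {3,4,5,6,9}; col 3 has {3,5,6,7,9}; box has {2,3,4,5,6,7,8} → only 1 remains.
row 9, column 6 = 7: row 9 has {1,3,4,5,6,9}; col 6 has {2,3,4,5,6,9}; box has {1,2,3,4,5,8,9} → only 7 remains.
row 9, column 7 = 2: row 9 has {1,3,4,5,6,7,9}; col 7 has {5,6,7,8,9}; box has {1,3,5,6,7,9} → only 2 remains.
row 9, column 9 = 8: row 9 has {1,2,3,4,5,6,7,9}; col 9 has {1,3,4,5,7}; box has {1,2,3,5,6,7,9} → only 8 remains.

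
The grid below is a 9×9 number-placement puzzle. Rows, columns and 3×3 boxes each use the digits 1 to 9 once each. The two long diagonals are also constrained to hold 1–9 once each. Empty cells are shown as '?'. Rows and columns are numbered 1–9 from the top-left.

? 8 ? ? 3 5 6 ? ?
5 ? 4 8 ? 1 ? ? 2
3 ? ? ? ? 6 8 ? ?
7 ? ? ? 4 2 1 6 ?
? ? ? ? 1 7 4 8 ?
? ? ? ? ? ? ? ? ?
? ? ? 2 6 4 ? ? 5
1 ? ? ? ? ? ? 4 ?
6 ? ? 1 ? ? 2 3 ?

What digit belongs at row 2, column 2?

row 2, column 7 = 3: in row 2, 3 can only go here (every other open cell in that row sees a 3).
row 2, column 2 = 6: in row 2, 6 can only go here (every other open cell in that row sees a 6).

6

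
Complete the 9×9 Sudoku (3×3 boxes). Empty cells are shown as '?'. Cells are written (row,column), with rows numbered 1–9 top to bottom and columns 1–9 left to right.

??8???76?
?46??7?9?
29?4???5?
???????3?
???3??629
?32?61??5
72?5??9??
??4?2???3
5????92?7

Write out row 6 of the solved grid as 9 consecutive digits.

(1,9) = 4 (hidden single in row 1).
(2,5) = 5 (hidden single in row 2).
(1,2) = 5 (hidden single in row 1).
(3,6) = 6 (hidden single in row 3).
(3,3) = 7 (hidden single in row 3).
(8,6) = 8 (sole candidate).
(8,8) = 1 (sole candidate).
(8,2) = 6 (sole candidate).
(8,4) = 7 (sole candidate).
(8,7) = 5 (sole candidate).
(8,1) = 9 (sole candidate).
(4,1) = 6 (hidden single in row 4).
(6,4) = 9: in row 6, 9 can only go here (every other open cell in that row sees a 9).
(6,8) = 7: in row 6, 7 can only go here (every other open cell in that row sees a 7).
(1,5) = 9 (hidden single in row 1).
(4,3) = 9 (hidden single in row 4).
(4,6) = 5 (hidden single in row 4).
(5,6) = 4 (sole candidate).
(7,6) = 3 (sole candidate).
(1,6) = 2 (sole candidate).
(7,3) = 1 (sole candidate).
(7,5) = 4 (sole candidate).
(7,8) = 8 (sole candidate).
(7,9) = 6 (sole candidate).
(9,2) = 8 (sole candidate).
(9,3) = 3 (sole candidate).
(9,5) = 1 (sole candidate).
(9,8) = 4 (sole candidate).
(1,4) = 1 (sole candidate).
(2,4) = 8 (sole candidate).
(3,5) = 3 (sole candidate).
(4,4) = 2 (sole candidate).
(5,3) = 5 (sole candidate).
(9,4) = 6 (sole candidate).
(1,1) = 3 (sole candidate).
(2,1) = 1 (sole candidate).
(2,7) = 3 (sole candidate).
(2,9) = 2 (sole candidate).
(5,1) = 8 (sole candidate).
(5,5) = 7 (sole candidate).
(6,1) = 4: row 6 has {1,2,3,5,6,7,9}; col 1 has {1,2,3,5,6,7,8,9}; box has {2,3,5,6,8,9} → only 4 remains.
(6,7) = 8: row 6 has {1,2,3,4,5,6,7,9}; col 7 has {2,3,5,6,7,9}; box has {2,3,5,6,7,9} → only 8 remains.

432961875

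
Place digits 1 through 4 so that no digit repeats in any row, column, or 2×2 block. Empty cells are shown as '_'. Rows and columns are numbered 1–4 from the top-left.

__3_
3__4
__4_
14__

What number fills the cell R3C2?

R3C1 = 2 (sole candidate).
R3C2 = 3: row 3 has {2,4}; col 2 has {4}; box has {1,2,4} → only 3 remains.

3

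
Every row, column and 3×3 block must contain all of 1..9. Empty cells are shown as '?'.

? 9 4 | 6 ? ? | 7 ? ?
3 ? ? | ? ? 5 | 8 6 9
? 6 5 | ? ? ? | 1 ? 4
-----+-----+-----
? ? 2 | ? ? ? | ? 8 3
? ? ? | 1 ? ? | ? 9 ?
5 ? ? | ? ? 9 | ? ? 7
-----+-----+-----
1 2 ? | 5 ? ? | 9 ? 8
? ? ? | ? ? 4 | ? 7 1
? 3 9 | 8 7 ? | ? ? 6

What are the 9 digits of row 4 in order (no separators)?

R9C1 = 4 (sole candidate).
R4C2 = 1: in row 4, 1 can only go here (every other open cell in that row sees a 1).
R4C1 = 9: in row 4, 9 can only go here (every other open cell in that row sees a 9).
R2C2 = 7 (sole candidate).
R2C3 = 1 (sole candidate).
R6C8 = 1 (hidden single in row 6).
R7C8 = 4 (hidden single in row 7).
R7C3 = 7 (hidden single in row 7).
R9C6 = 1 (hidden single in row 9).
R1C5 = 1 (hidden single in row 1).
R5C1 = 7 (hidden single in column 1).
R8C1 = 6 (hidden single in column 1).
R8C3 = 8 (sole candidate).
R8C2 = 5 (sole candidate).
R8C7 = 3 (hidden single in column 7).
Singles propagation stalls before every target cell is settled. Branch on R1C1 (candidates {2,8}).
  Try R1C1 = 2: this forces R1C9=5, R3C1=8, R5C9=2, R1C8=3, R3C8=2; then column 6 has no cell left for 2 — contradiction.
So R1C1 = 8.
R3C1 = 2 (sole candidate).
R3C8 = 3 (sole candidate).
R1C6 = 3 (hidden single in row 1).
R7C6 = 6 (sole candidate).
R4C6 = 7: row 4 has {1,2,3,8,9}; col 6 has {1,3,4,5,6,9}; box has {1,9} → only 7 remains.
R7C5 = 3 (sole candidate).
R3C6 = 8 (sole candidate).
R4C4 = 4: row 4 has {1,2,3,7,8,9}; col 4 has {1,5,6,8}; box has {1,7,9} → only 4 remains.
R5C6 = 2 (sole candidate).
R5C9 = 5 (sole candidate).
R6C4 = 3 (sole candidate).
R1C9 = 2 (sole candidate).
R2C4 = 2 (sole candidate).
R2C5 = 4 (sole candidate).
R3C5 = 9 (sole candidate).
R4C7 = 6: row 4 has {1,2,3,4,7,8,9}; col 7 has {1,3,7,8,9}; box has {1,3,5,7,8,9} → only 6 remains.
R5C7 = 4 (sole candidate).
R6C3 = 6 (sole candidate).
R6C5 = 8 (sole candidate).
R6C7 = 2 (sole candidate).
R8C4 = 9 (sole candidate).
R8C5 = 2 (sole candidate).
R9C7 = 5 (sole candidate).
R9C8 = 2 (sole candidate).
R1C8 = 5 (sole candidate).
R3C4 = 7 (sole candidate).
R4C5 = 5: row 4 has {1,2,3,4,6,7,8,9}; col 5 has {1,2,3,4,7,8,9}; box has {1,2,3,4,7,8,9} → only 5 remains.

912457683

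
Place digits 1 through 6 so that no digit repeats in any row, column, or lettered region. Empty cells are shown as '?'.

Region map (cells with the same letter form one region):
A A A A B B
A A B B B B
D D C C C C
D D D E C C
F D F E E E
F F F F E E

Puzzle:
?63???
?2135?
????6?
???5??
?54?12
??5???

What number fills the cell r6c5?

4

r1c6 = 4: row 1 has {3,6}; col 6 has {2}; region has {1,3,5} → only 4 remains.
r2c1 = 4: row 2 has {1,2,3,5}; col 1 has {}; region has {2,3,6} → only 4 remains.
r2c6 = 6: row 2 has {1,2,3,4,5}; col 6 has {2,4}; region has {1,3,4,5} → only 6 remains.
r3c3 = 2: row 3 has {6}; col 3 has {1,3,4,5}; region has {6} → only 2 remains.
r4c3 = 6: row 4 has {5}; col 3 has {1,2,3,4,5}; region has {5} → only 6 remains.
r5c4 = 6: row 5 has {1,2,4,5}; col 4 has {3,5}; region has {1,2,5} → only 6 remains.
r6c6 = 3: row 6 has {5}; col 6 has {2,4,6}; region has {1,2,5,6} → only 3 remains.
r1c4 = 1: row 1 has {3,4,6}; col 4 has {3,5,6}; region has {2,3,4,6} → only 1 remains.
r1c5 = 2: row 1 has {1,3,4,6}; col 5 has {1,5,6}; region has {1,3,4,5,6} → only 2 remains.
r3c4 = 4: row 3 has {2,6}; col 4 has {1,3,5,6}; region has {2,6} → only 4 remains.
r4c5 = 3: row 4 has {5,6}; col 5 has {1,2,5,6}; region has {2,4,6} → only 3 remains.
r4c6 = 1: row 4 has {3,5,6}; col 6 has {2,3,4,6}; region has {2,3,4,6} → only 1 remains.
r5c1 = 3: row 5 has {1,2,4,5,6}; col 1 has {4}; region has {4,5} → only 3 remains.
r6c2 = 1: row 6 has {3,5}; col 2 has {2,5,6}; region has {3,4,5} → only 1 remains.
r6c4 = 2: row 6 has {1,3,5}; col 4 has {1,3,4,5,6}; region has {1,3,4,5} → only 2 remains.
r6c5 = 4: row 6 has {1,2,3,5}; col 5 has {1,2,3,5,6}; region has {1,2,3,5,6} → only 4 remains.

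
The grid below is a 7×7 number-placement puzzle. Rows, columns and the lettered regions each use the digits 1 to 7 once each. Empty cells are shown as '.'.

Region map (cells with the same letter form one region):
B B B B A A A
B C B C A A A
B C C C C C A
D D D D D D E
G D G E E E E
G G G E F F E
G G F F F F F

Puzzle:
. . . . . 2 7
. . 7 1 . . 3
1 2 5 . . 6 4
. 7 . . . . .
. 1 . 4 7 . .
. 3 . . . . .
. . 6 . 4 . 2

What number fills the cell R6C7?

R2C2 = 4: row 2 has {1,3,7}; col 2 has {1,2,3,7}; region has {1,2,5,6} → only 4 remains.
R2C6 = 5: row 2 has {1,3,4,7}; col 6 has {2,6}; region has {2,3,4,7} → only 5 remains.
R3C5 = 3: row 3 has {1,2,4,5,6}; col 5 has {4,7}; region has {1,2,4,5,6} → only 3 remains.
R5C3 = 2: row 5 has {1,4,7}; col 3 has {5,6,7}; region has {3} → only 2 remains.
R5C6 = 3: row 5 has {1,2,4,7}; col 6 has {2,5,6}; region has {4,7} → only 3 remains.
R7C2 = 5: row 7 has {2,4,6}; col 2 has {1,2,3,4,7}; region has {2,3} → only 5 remains.
R1C2 = 6: row 1 has {2,7}; col 2 has {1,2,3,4,5,7}; region has {1,7} → only 6 remains.
R1C5 = 1: row 1 has {2,6,7}; col 5 has {3,4,7}; region has {2,3,4,5,7} → only 1 remains.
R2C1 = 2: row 2 has {1,3,4,5,7}; col 1 has {1}; region has {1,6,7} → only 2 remains.
R2C5 = 6: row 2 has {1,2,3,4,5,7}; col 5 has {1,3,4,7}; region has {1,2,3,4,5,7} → only 6 remains.
R3C4 = 7: row 3 has {1,2,3,4,5,6}; col 4 has {1,4}; region has {1,2,3,4,5,6} → only 7 remains.
R4C6 = 4: row 4 has {7}; col 6 has {2,3,5,6}; region has {1,7} → only 4 remains.
R5C1 = 6: row 5 has {1,2,3,4,7}; col 1 has {1,2}; region has {2,3,5} → only 6 remains.
R5C7 = 5: row 5 has {1,2,3,4,6,7}; col 7 has {2,3,4,7}; region has {3,4,7} → only 5 remains.
R6C5 = 5: row 6 has {3}; col 5 has {1,3,4,6,7}; region has {2,4,6} → only 5 remains.
R7C1 = 7: row 7 has {2,4,5,6}; col 1 has {1,2,6}; region has {2,3,5,6} → only 7 remains.
R7C4 = 3: row 7 has {2,4,5,6,7}; col 4 has {1,4,7}; region has {2,4,5,6} → only 3 remains.
R7C6 = 1: row 7 has {2,3,4,5,6,7}; col 6 has {2,3,4,5,6}; region has {2,3,4,5,6} → only 1 remains.
R1C4 = 5: row 1 has {1,2,6,7}; col 4 has {1,3,4,7}; region has {1,2,6,7} → only 5 remains.
R4C3 = 3: row 4 has {4,7}; col 3 has {2,5,6,7}; region has {1,4,7} → only 3 remains.
R4C5 = 2: row 4 has {3,4,7}; col 5 has {1,3,4,5,6,7}; region has {1,3,4,7} → only 2 remains.
R6C1 = 4: row 6 has {3,5}; col 1 has {1,2,6,7}; region has {2,3,5,6,7} → only 4 remains.
R6C3 = 1: row 6 has {3,4,5}; col 3 has {2,3,5,6,7}; region has {2,3,4,5,6,7} → only 1 remains.
R6C6 = 7: row 6 has {1,3,4,5}; col 6 has {1,2,3,4,5,6}; region has {1,2,3,4,5,6} → only 7 remains.
R6C7 = 6: row 6 has {1,3,4,5,7}; col 7 has {2,3,4,5,7}; region has {3,4,5,7} → only 6 remains.

6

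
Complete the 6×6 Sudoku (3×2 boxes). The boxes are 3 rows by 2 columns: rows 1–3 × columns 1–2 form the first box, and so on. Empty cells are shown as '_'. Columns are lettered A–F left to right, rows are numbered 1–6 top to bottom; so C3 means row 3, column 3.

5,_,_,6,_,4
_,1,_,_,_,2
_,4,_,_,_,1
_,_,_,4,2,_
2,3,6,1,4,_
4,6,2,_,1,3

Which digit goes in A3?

3

B1 = 2: row 1 has {4,5,6}; col 2 has {1,3,4,6}; box has {1,4,5} → only 2 remains.
E1 = 3: row 1 has {2,4,5,6}; col 5 has {1,2,4}; box has {1,2,4} → only 3 remains.
A4 = 1: row 4 has {2,4}; col 1 has {2,4,5}; box has {2,3,4,6} → only 1 remains.
B4 = 5: row 4 has {1,2,4}; col 2 has {1,2,3,4,6}; box has {1,2,3,4,6} → only 5 remains.
C4 = 3: row 4 has {1,2,4,5}; col 3 has {2,6}; box has {1,2,4,6} → only 3 remains.
F4 = 6: row 4 has {1,2,3,4,5}; col 6 has {1,2,3,4}; box has {1,2,3,4} → only 6 remains.
F5 = 5: row 5 has {1,2,3,4,6}; col 6 has {1,2,3,4,6}; box has {1,2,3,4,6} → only 5 remains.
D6 = 5: row 6 has {1,2,3,4,6}; col 4 has {1,4,6}; box has {1,2,3,4,6} → only 5 remains.
C1 = 1: row 1 has {2,3,4,5,6}; col 3 has {2,3,6}; box has {6} → only 1 remains.
D2 = 3: row 2 has {1,2}; col 4 has {1,4,5,6}; box has {1,6} → only 3 remains.
C3 = 5: row 3 has {1,4}; col 3 has {1,2,3,6}; box has {1,3,6} → only 5 remains.
D3 = 2: row 3 has {1,4,5}; col 4 has {1,3,4,5,6}; box has {1,3,5,6} → only 2 remains.
E3 = 6: row 3 has {1,2,4,5}; col 5 has {1,2,3,4}; box has {1,2,3,4} → only 6 remains.
A2 = 6: row 2 has {1,2,3}; col 1 has {1,2,4,5}; box has {1,2,4,5} → only 6 remains.
C2 = 4: row 2 has {1,2,3,6}; col 3 has {1,2,3,5,6}; box has {1,2,3,5,6} → only 4 remains.
E2 = 5: row 2 has {1,2,3,4,6}; col 5 has {1,2,3,4,6}; box has {1,2,3,4,6} → only 5 remains.
A3 = 3: row 3 has {1,2,4,5,6}; col 1 has {1,2,4,5,6}; box has {1,2,4,5,6} → only 3 remains.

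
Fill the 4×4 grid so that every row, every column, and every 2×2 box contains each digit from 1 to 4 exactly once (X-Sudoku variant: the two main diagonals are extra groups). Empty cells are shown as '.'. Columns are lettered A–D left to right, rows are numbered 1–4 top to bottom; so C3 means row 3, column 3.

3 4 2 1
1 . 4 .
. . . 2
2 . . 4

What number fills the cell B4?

B2 = 2 (sole candidate).
D2 = 3 (sole candidate).
A3 = 4 (sole candidate).
B3 = 3 (sole candidate).
C3 = 1 (sole candidate).
B4 = 1: row 4 has {2,4}; col 2 has {2,3,4}; box has {2,3,4} → only 1 remains.

1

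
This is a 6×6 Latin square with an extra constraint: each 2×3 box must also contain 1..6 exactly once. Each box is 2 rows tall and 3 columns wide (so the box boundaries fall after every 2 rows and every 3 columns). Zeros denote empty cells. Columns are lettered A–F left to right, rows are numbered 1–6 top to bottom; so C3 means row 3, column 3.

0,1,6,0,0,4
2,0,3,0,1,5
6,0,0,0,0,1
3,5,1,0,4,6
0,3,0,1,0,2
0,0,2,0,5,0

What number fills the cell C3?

A1 = 5: row 1 has {1,4,6}; col 1 has {2,3,6}; box has {1,2,3,6} → only 5 remains.
B2 = 4: row 2 has {1,2,3,5}; col 2 has {1,3,5}; box has {1,2,3,5,6} → only 4 remains.
D2 = 6: row 2 has {1,2,3,4,5}; col 4 has {1}; box has {1,4,5} → only 6 remains.
B3 = 2: row 3 has {1,6}; col 2 has {1,3,4,5}; box has {1,3,5,6} → only 2 remains.
C3 = 4: row 3 has {1,2,6}; col 3 has {1,2,3,6}; box has {1,2,3,5,6} → only 4 remains.

4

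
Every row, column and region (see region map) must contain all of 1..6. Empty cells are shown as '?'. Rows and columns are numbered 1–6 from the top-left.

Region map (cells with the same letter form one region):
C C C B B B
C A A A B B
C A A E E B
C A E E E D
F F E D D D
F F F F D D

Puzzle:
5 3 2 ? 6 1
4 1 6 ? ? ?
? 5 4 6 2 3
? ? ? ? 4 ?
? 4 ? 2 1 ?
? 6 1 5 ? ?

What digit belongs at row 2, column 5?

row 1, column 4 = 4 (sole candidate).
row 2, column 4 = 3 (sole candidate).
row 2, column 5 = 5: row 2 has {1,3,4,6}; col 5 has {1,2,4,6}; region has {1,3,4,6} → only 5 remains.

5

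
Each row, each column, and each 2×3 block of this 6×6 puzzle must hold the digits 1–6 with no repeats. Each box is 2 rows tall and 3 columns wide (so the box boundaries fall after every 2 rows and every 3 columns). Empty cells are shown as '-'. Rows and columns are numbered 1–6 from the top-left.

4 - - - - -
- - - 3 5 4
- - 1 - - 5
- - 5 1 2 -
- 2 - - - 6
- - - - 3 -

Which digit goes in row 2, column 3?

row 4, column 6 = 3 (sole candidate).
row 4, column 1 = 6 (sole candidate).
row 4, column 2 = 4 (sole candidate).
row 3, column 2 = 3 (sole candidate).
row 3, column 1 = 2 (sole candidate).
row 2, column 1 = 1 (sole candidate).
row 2, column 2 = 6 (sole candidate).
row 2, column 3 = 2: row 2 has {1,3,4,5,6}; col 3 has {1,5}; box has {1,4,6} → only 2 remains.

2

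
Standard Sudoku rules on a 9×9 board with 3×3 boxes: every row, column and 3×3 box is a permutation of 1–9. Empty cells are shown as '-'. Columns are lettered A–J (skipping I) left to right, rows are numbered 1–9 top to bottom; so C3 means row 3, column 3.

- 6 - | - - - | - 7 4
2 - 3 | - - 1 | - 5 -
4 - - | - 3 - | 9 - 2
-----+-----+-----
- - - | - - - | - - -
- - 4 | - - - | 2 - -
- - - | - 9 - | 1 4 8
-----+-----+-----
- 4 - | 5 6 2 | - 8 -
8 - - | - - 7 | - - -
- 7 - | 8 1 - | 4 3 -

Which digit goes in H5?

9

J2 = 6 (sole candidate).
H3 = 1 (sole candidate).
G7 = 7 (sole candidate).
E8 = 4 (sole candidate).
F9 = 9 (sole candidate).
J9 = 5 (sole candidate).
G2 = 8 (sole candidate).
D8 = 3 (sole candidate).
G8 = 6 (sole candidate).
A9 = 6 (sole candidate).
C9 = 2 (sole candidate).
G1 = 3 (sole candidate).
B2 = 9 (sole candidate).
E2 = 7 (sole candidate).
D3 = 6 (sole candidate).
G4 = 5 (sole candidate).
D2 = 4 (sole candidate).
D1 = 9 (hidden single in row 1).
E1 = 2 (hidden single in row 1).
E4 = 8 (sole candidate).
E5 = 5 (sole candidate).
C3 = 7 (hidden single in row 3).
F4 = 4 (hidden single in row 4).
B5 = 8 (hidden single in row 5).
B3 = 5 (sole candidate).
F3 = 8 (sole candidate).
B8 = 1 (sole candidate).
J8 = 9 (sole candidate).
A1 = 1 (sole candidate).
C1 = 8 (sole candidate).
F1 = 5 (sole candidate).
C7 = 9 (sole candidate).
J7 = 1 (sole candidate).
C8 = 5 (sole candidate).
H8 = 2 (sole candidate).
C6 = 6 (sole candidate).
F6 = 3 (sole candidate).
A7 = 3 (sole candidate).
C4 = 1 (sole candidate).
F5 = 6 (sole candidate).
H5 = 9: row 5 has {2,4,5,6,8}; col 8 has {1,2,3,4,5,7,8}; box has {1,2,4,5,8} → only 9 remains.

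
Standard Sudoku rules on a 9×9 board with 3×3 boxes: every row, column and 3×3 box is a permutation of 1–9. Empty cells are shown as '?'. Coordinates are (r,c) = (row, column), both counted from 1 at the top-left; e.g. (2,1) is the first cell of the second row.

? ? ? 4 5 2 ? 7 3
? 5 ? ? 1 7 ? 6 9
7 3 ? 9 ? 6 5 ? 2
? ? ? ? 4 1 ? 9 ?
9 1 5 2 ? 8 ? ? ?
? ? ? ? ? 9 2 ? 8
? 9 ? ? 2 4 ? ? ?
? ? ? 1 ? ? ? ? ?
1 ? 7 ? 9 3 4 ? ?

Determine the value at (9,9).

6

(2,7) = 8: row 2 has {1,5,6,7,9}; col 7 has {2,4,5}; box has {2,3,5,6,7,9} → only 8 remains.
(3,5) = 8: row 3 has {2,3,5,6,7,9}; col 5 has {1,2,4,5,9}; box has {1,2,4,5,6,7,9} → only 8 remains.
(8,6) = 5: row 8 has {1}; col 6 has {1,2,3,4,6,7,8,9}; box has {1,2,3,4,9} → only 5 remains.
(1,7) = 1: row 1 has {2,3,4,5,7}; col 7 has {2,4,5,8}; box has {2,3,5,6,7,8,9} → only 1 remains.
(2,4) = 3: row 2 has {1,5,6,7,8,9}; col 4 has {1,2,4,9}; box has {1,2,4,5,6,7,8,9} → only 3 remains.
(3,8) = 4: row 3 has {2,3,5,6,7,8,9}; col 8 has {6,7,9}; box has {1,2,3,5,6,7,8,9} → only 4 remains.
(5,8) = 3: row 5 has {1,2,5,8,9}; col 8 has {4,6,7,9}; box has {2,8,9} → only 3 remains.
(3,3) = 1: row 3 has {2,3,4,5,6,7,8,9}; col 3 has {5,7}; box has {3,5,7} → only 1 remains.
(1,3) = 9: in row 1, 9 can only go here (every other open cell in that row sees a 9).
(5,9) = 4: in row 5, 4 can only go here (every other open cell in that row sees a 4).
(6,8) = 1: in row 6, 1 can only go here (every other open cell in that row sees a 1).
(6,4) = 5: in row 6, 5 can only go here (every other open cell in that row sees a 5).
(4,9) = 5: in row 4, 5 can only go here (every other open cell in that row sees a 5).
(9,9) = 6: row 9 has {1,3,4,7,9}; col 9 has {2,3,4,5,8,9}; box has {4} → only 6 remains.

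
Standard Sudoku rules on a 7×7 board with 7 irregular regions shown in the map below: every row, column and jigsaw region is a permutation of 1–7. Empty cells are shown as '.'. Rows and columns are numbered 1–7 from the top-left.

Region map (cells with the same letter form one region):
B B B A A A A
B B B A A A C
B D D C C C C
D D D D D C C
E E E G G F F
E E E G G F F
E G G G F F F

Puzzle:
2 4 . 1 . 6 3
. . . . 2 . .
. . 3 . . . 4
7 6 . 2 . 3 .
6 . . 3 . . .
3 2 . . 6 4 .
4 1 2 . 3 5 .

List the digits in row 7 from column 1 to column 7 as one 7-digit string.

row 2, column 6 = 7 (sole candidate).
row 3, column 2 = 5 (sole candidate).
row 5, column 2 = 7 (sole candidate).
row 7, column 4 = 7: row 7 has {1,2,3,4,5}; col 4 has {1,2,3}; region has {1,2,3,6} → only 7 remains.
row 7, column 7 = 6: row 7 has {1,2,3,4,5,7}; col 7 has {3,4}; region has {3,4,5} → only 6 remains.

4127356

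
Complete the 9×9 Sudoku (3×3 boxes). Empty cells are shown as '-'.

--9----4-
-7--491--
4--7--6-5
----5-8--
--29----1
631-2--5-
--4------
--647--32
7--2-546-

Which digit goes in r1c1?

r4c1 = 9: row 4 has {5,8}; col 1 has {4,6,7}; box has {1,2,3,6} → only 9 remains.
r4c2 = 4: row 4 has {5,8,9}; col 2 has {3,7}; box has {1,2,3,6,9} → only 4 remains.
r4c3 = 7: row 4 has {4,5,8,9}; col 3 has {1,2,4,6,9}; box has {1,2,3,4,6,9} → only 7 remains.
r4c8 = 2: row 4 has {4,5,7,8,9}; col 8 has {3,4,5,6}; box has {1,5,8} → only 2 remains.
r5c8 = 7: row 5 has {1,2,9}; col 8 has {2,3,4,5,6}; box has {1,2,5,8} → only 7 remains.
r6c4 = 8: row 6 has {1,2,3,5,6}; col 4 has {2,4,7,9}; box has {2,5,9} → only 8 remains.
r6c7 = 9: row 6 has {1,2,3,5,6,8}; col 7 has {1,4,6,8}; box has {1,2,5,7,8} → only 9 remains.
r6c9 = 4: row 6 has {1,2,3,5,6,8,9}; col 9 has {1,2,5}; box has {1,2,5,7,8,9} → only 4 remains.
r8c7 = 5: row 8 has {2,3,4,6,7}; col 7 has {1,4,6,8,9}; box has {2,3,4,6} → only 5 remains.
r2c8 = 8: row 2 has {1,4,7,9}; col 8 has {2,3,4,5,6,7}; box has {1,4,5,6} → only 8 remains.
r2c9 = 3: row 2 has {1,4,7,8,9}; col 9 has {1,2,4,5}; box has {1,4,5,6,8} → only 3 remains.
r3c8 = 9: row 3 has {4,5,6,7}; col 8 has {2,3,4,5,6,7,8}; box has {1,3,4,5,6,8} → only 9 remains.
r4c9 = 6: row 4 has {2,4,5,7,8,9}; col 9 has {1,2,3,4,5}; box has {1,2,4,5,7,8,9} → only 6 remains.
r5c7 = 3: row 5 has {1,2,7,9}; col 7 has {1,4,5,6,8,9}; box has {1,2,4,5,6,7,8,9} → only 3 remains.
r6c6 = 7: row 6 has {1,2,3,4,5,6,8,9}; col 6 has {5,9}; box has {2,5,8,9} → only 7 remains.
r7c7 = 7: row 7 has {4}; col 7 has {1,3,4,5,6,8,9}; box has {2,3,4,5,6} → only 7 remains.
r7c8 = 1: row 7 has {4,7}; col 8 has {2,3,4,5,6,7,8,9}; box has {2,3,4,5,6,7} → only 1 remains.
r1c7 = 2: row 1 has {4,9}; col 7 has {1,3,4,5,6,7,8,9}; box has {1,3,4,5,6,8,9} → only 2 remains.
r1c9 = 7: row 1 has {2,4,9}; col 9 has {1,2,3,4,5,6}; box has {1,2,3,4,5,6,8,9} → only 7 remains.
r2c3 = 5: row 2 has {1,3,4,7,8,9}; col 3 has {1,2,4,6,7,9}; box has {4,7,9} → only 5 remains.
r2c4 = 6: row 2 has {1,3,4,5,7,8,9}; col 4 has {2,4,7,8,9}; box has {4,7,9} → only 6 remains.
r5c5 = 6: row 5 has {1,2,3,7,9}; col 5 has {2,4,5,7}; box has {2,5,7,8,9} → only 6 remains.
r5c6 = 4: row 5 has {1,2,3,6,7,9}; col 6 has {5,7,9}; box has {2,5,6,7,8,9} → only 4 remains.
r7c4 = 3: row 7 has {1,4,7}; col 4 has {2,4,6,7,8,9}; box has {2,4,5,7} → only 3 remains.
r2c1 = 2: row 2 has {1,3,4,5,6,7,8,9}; col 1 has {4,6,7,9}; box has {4,5,7,9} → only 2 remains.
r4c4 = 1: row 4 has {2,4,5,6,7,8,9}; col 4 has {2,3,4,6,7,8,9}; box has {2,4,5,6,7,8,9} → only 1 remains.
r4c6 = 3: row 4 has {1,2,4,5,6,7,8,9}; col 6 has {4,5,7,9}; box has {1,2,4,5,6,7,8,9} → only 3 remains.
r1c4 = 5: row 1 has {2,4,7,9}; col 4 has {1,2,3,4,6,7,8,9}; box has {4,6,7,9} → only 5 remains.
r1c2 = 6: in row 1, 6 can only go here (every other open cell in that row sees a 6).
r3c6 = 2: in row 3, 2 can only go here (every other open cell in that row sees a 2).
r7c2 = 2: in row 7, 2 can only go here (every other open cell in that row sees a 2).
r7c6 = 6: in row 7, 6 can only go here (every other open cell in that row sees a 6).
r7c1 = 5: in row 7, 5 can only go here (every other open cell in that row sees a 5).
r5c1 = 8: row 5 has {1,2,3,4,6,7,9}; col 1 has {2,4,5,6,7,9}; box has {1,2,3,4,6,7,9} → only 8 remains.
r5c2 = 5: row 5 has {1,2,3,4,6,7,8,9}; col 2 has {2,3,4,6,7}; box has {1,2,3,4,6,7,8,9} → only 5 remains.
r8c1 = 1: row 8 has {2,3,4,5,6,7}; col 1 has {2,4,5,6,7,8,9}; box has {2,4,5,6,7} → only 1 remains.
r8c6 = 8: row 8 has {1,2,3,4,5,6,7}; col 6 has {2,3,4,5,6,7,9}; box has {2,3,4,5,6,7} → only 8 remains.
r1c1 = 3: row 1 has {2,4,5,6,7,9}; col 1 has {1,2,4,5,6,7,8,9}; box has {2,4,5,6,7,9} → only 3 remains.

3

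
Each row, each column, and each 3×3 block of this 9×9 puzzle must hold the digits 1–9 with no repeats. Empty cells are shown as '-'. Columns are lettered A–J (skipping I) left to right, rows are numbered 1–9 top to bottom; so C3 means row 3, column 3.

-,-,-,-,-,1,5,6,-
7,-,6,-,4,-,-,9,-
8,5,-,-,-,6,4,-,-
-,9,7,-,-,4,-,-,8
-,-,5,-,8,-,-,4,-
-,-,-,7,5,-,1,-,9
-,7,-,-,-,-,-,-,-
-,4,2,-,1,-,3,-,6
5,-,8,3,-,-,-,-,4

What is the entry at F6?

3

A8 = 9: row 8 has {1,2,3,4,6}; col 1 has {5,7,8}; box has {2,4,5,7,8} → only 9 remains.
D1 = 8: in row 1, 8 can only go here (every other open cell in that row sees an 8).
D8 = 5: row 8 has {1,2,3,4,6,9}; col 4 has {3,7,8}; box has {1,3} → only 5 remains.
D2 = 2: row 2 has {4,6,7,9}; col 4 has {3,5,7,8}; box has {1,4,6,8} → only 2 remains.
G2 = 8: row 2 has {2,4,6,7,9}; col 7 has {1,3,4,5}; box has {4,5,6,9} → only 8 remains.
D3 = 9: row 3 has {4,5,6,8}; col 4 has {2,3,5,7,8}; box has {1,2,4,6,8} → only 9 remains.
C1 = 9: in row 1, 9 can only go here (every other open cell in that row sees a 9).
A1 = 4: in row 1, 4 can only go here (every other open cell in that row sees a 4).
F2 = 5: in row 2, 5 can only go here (every other open cell in that row sees a 5).
H4 = 5: in row 4, 5 can only go here (every other open cell in that row sees a 5).
F5 = 9: in row 5, 9 can only go here (every other open cell in that row sees a 9).
C6 = 4: in row 6, 4 can only go here (every other open cell in that row sees a 4).
B6 = 8: in row 6, 8 can only go here (every other open cell in that row sees an 8).
A6 = 6: in row 6, 6 can only go here (every other open cell in that row sees a 6).
D7 = 4: in row 7, 4 can only go here (every other open cell in that row sees a 4).
J7 = 5: in row 7, 5 can only go here (every other open cell in that row sees a 5).
E7 = 6: in row 7, 6 can only go here (every other open cell in that row sees a 6).
G7 = 9: in row 7, 9 can only go here (every other open cell in that row sees a 9).
B9 = 6: in row 9, 6 can only go here (every other open cell in that row sees a 6).
E9 = 9: in row 9, 9 can only go here (every other open cell in that row sees a 9).
H9 = 1: in row 9, 1 can only go here (every other open cell in that row sees a 1).
E4 = 2: in column 5, 2 can only go here (every other open cell in that column sees a 2).
G4 = 6: row 4 has {2,4,5,7,8,9}; col 7 has {1,3,4,5,8,9}; box has {1,4,5,8,9} → only 6 remains.
F6 = 3: row 6 has {1,4,5,6,7,8,9}; col 6 has {1,4,5,6,9}; box has {2,4,5,7,8,9} → only 3 remains.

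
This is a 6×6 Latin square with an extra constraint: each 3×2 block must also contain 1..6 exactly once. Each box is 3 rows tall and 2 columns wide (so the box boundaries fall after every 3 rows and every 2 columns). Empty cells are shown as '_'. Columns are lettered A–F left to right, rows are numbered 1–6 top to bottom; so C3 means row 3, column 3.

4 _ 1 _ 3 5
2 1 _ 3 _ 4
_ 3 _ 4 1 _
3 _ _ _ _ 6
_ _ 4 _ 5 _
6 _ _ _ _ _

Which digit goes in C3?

B1 = 6: row 1 has {1,3,4,5}; col 2 has {1,3}; box has {1,2,3,4} → only 6 remains.
D1 = 2: row 1 has {1,3,4,5,6}; col 4 has {3,4}; box has {1,3,4} → only 2 remains.
E2 = 6: row 2 has {1,2,3,4}; col 5 has {1,3,5}; box has {1,3,4,5} → only 6 remains.
A3 = 5: row 3 has {1,3,4}; col 1 has {2,3,4,6}; box has {1,2,3,4,6} → only 5 remains.
C3 = 6: row 3 has {1,3,4,5}; col 3 has {1,4}; box has {1,2,3,4} → only 6 remains.

6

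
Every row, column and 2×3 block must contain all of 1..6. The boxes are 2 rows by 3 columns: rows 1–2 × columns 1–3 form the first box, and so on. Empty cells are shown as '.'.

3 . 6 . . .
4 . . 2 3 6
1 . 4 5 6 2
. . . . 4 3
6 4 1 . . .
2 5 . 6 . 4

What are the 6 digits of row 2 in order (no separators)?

row 2, column 2 = 1: row 2 has {2,3,4,6}; col 2 has {4,5}; box has {3,4,6} → only 1 remains.
row 2, column 3 = 5: row 2 has {1,2,3,4,6}; col 3 has {1,4,6}; box has {1,3,4,6} → only 5 remains.

415236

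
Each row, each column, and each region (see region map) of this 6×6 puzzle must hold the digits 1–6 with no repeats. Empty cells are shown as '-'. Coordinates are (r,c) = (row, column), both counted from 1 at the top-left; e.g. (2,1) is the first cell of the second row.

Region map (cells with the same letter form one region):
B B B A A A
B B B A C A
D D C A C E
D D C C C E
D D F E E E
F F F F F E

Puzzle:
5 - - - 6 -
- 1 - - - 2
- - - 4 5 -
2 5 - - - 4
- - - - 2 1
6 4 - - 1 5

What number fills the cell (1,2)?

2

(1,6) = 3: row 1 has {5,6}; col 6 has {1,2,4,5}; region has {2,4,6} → only 3 remains.
(2,4) = 5: row 2 has {1,2}; col 4 has {4}; region has {2,3,4,6} → only 5 remains.
(3,6) = 6: row 3 has {4,5}; col 6 has {1,2,3,4,5}; region has {1,2,4,5} → only 6 remains.
(4,5) = 3: row 4 has {2,4,5}; col 5 has {1,2,5,6}; region has {5} → only 3 remains.
(5,4) = 3: row 5 has {1,2}; col 4 has {4,5}; region has {1,2,4,5,6} → only 3 remains.
(6,4) = 2: row 6 has {1,4,5,6}; col 4 has {3,4,5}; region has {1,4,6} → only 2 remains.
(1,2) = 2: row 1 has {3,5,6}; col 2 has {1,4,5}; region has {1,5} → only 2 remains.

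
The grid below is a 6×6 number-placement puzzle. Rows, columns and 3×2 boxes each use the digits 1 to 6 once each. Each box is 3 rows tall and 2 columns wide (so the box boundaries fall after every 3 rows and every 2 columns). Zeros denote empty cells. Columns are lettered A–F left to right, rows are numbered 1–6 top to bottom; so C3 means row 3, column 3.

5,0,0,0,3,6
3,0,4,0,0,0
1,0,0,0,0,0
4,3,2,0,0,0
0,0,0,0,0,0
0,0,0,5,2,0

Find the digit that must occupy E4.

C1 = 1 (sole candidate).
D1 = 2 (sole candidate).
D2 = 6 (sole candidate).
D3 = 3 (sole candidate).
D4 = 1 (sole candidate).
F4 = 5 (sole candidate).
D5 = 4 (sole candidate).
A6 = 6 (sole candidate).
B6 = 1 (sole candidate).
C6 = 3 (sole candidate).
F6 = 4 (sole candidate).
B1 = 4 (sole candidate).
B2 = 2 (sole candidate).
F2 = 1 (sole candidate).
B3 = 6 (sole candidate).
C3 = 5 (sole candidate).
E3 = 4 (sole candidate).
F3 = 2 (sole candidate).
E4 = 6: row 4 has {1,2,3,4,5}; col 5 has {2,3,4}; box has {2,4,5} → only 6 remains.

6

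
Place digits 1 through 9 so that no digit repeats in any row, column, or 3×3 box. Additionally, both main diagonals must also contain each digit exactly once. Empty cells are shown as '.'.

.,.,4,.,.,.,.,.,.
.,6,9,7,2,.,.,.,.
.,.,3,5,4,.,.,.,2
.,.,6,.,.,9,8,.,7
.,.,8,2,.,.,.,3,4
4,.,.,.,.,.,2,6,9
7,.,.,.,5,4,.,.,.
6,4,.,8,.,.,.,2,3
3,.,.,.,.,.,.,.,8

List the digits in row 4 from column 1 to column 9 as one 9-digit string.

216439857

R6C4 = 1: row 6 has {2,4,6,9}; col 4 has {2,5,7,8}; box has {2,9}; anti-diagonal has {3,4,9} → only 1 remains.
R7C3 = 2: row 7 has {4,5,7}; col 3 has {3,4,6,8,9}; box has {3,4,6,7}; anti-diagonal has {1,3,4,9} → only 2 remains.
R4C4 = 4: row 4 has {6,7,8,9}; col 4 has {1,2,5,7,8}; box has {1,2,9}; main diagonal has {2,3,6,8} → only 4 remains.
R4C5 = 3: row 4 has {4,6,7,8,9}; col 5 has {2,4,5}; box has {1,2,4,9} → only 3 remains.
R5C5 = 7: row 5 has {2,3,4,8}; col 5 has {2,3,4,5}; box has {1,2,3,4,9}; main diagonal has {2,3,4,6,8}; anti-diagonal has {1,2,3,4,9} → only 7 remains.
R6C5 = 8: row 6 has {1,2,4,6,9}; col 5 has {2,3,4,5,7}; box has {1,2,3,4,7,9} → only 8 remains.
R6C6 = 5: row 6 has {1,2,4,6,8,9}; col 6 has {4,9}; box has {1,2,3,4,7,8,9}; main diagonal has {2,3,4,6,7,8} → only 5 remains.
R1C1 = 1: row 1 has {4}; col 1 has {3,4,6,7}; box has {3,4,6,9}; main diagonal has {2,3,4,5,6,7,8} → only 1 remains.
R3C1 = 8: row 3 has {2,3,4,5}; col 1 has {1,3,4,6,7}; box has {1,3,4,6,9} → only 8 remains.
R3C2 = 7: row 3 has {2,3,4,5,8}; col 2 has {4,6}; box has {1,3,4,6,8,9} → only 7 remains.
R3C7 = 6: row 3 has {2,3,4,5,7,8}; col 7 has {2,8}; box has {2}; anti-diagonal has {1,2,3,4,7,9} → only 6 remains.
R5C6 = 6: row 5 has {2,3,4,7,8}; col 6 has {4,5,9}; box has {1,2,3,4,5,7,8,9} → only 6 remains.
R6C2 = 3: row 6 has {1,2,4,5,6,8,9}; col 2 has {4,6,7}; box has {4,6,8} → only 3 remains.
R6C3 = 7: row 6 has {1,2,3,4,5,6,8,9}; col 3 has {2,3,4,6,8,9}; box has {3,4,6,8} → only 7 remains.
R7C7 = 9: row 7 has {2,4,5,7}; col 7 has {2,6,8}; box has {2,3,8}; main diagonal has {1,2,3,4,5,6,7,8} → only 9 remains.
R7C8 = 1: row 7 has {2,4,5,7,9}; col 8 has {2,3,6}; box has {2,3,8,9} → only 1 remains.
R7C9 = 6: row 7 has {1,2,4,5,7,9}; col 9 has {2,3,4,7,8,9}; box has {1,2,3,8,9} → only 6 remains.
R1C9 = 5: row 1 has {1,4}; col 9 has {2,3,4,6,7,8,9}; box has {2,6}; anti-diagonal has {1,2,3,4,6,7,9} → only 5 remains.
R2C1 = 5: row 2 has {2,6,7,9}; col 1 has {1,3,4,6,7,8}; box has {1,3,4,6,7,8,9} → only 5 remains.
R2C8 = 8: row 2 has {2,5,6,7,9}; col 8 has {1,2,3,6}; box has {2,5,6}; anti-diagonal has {1,2,3,4,5,6,7,9} → only 8 remains.
R2C9 = 1: row 2 has {2,5,6,7,8,9}; col 9 has {2,3,4,5,6,7,8,9}; box has {2,5,6,8} → only 1 remains.
R3C6 = 1: row 3 has {2,3,4,5,6,7,8}; col 6 has {4,5,6,9}; box has {2,4,5,7} → only 1 remains.
R3C8 = 9: row 3 has {1,2,3,4,5,6,7,8}; col 8 has {1,2,3,6,8}; box has {1,2,5,6,8} → only 9 remains.
R4C1 = 2: row 4 has {3,4,6,7,8,9}; col 1 has {1,3,4,5,6,7,8}; box has {3,4,6,7,8} → only 2 remains.
R4C8 = 5: row 4 has {2,3,4,6,7,8,9}; col 8 has {1,2,3,6,8,9}; box has {2,3,4,6,7,8,9} → only 5 remains.
R5C1 = 9: row 5 has {2,3,4,6,7,8}; col 1 has {1,2,3,4,5,6,7,8}; box has {2,3,4,6,7,8} → only 9 remains.
R5C7 = 1: row 5 has {2,3,4,6,7,8,9}; col 7 has {2,6,8,9}; box has {2,3,4,5,6,7,8,9} → only 1 remains.
R7C2 = 8: row 7 has {1,2,4,5,6,7,9}; col 2 has {3,4,6,7}; box has {2,3,4,6,7} → only 8 remains.
R7C4 = 3: row 7 has {1,2,4,5,6,7,8,9}; col 4 has {1,2,4,5,7,8}; box has {4,5,8} → only 3 remains.
R8C6 = 7: row 8 has {2,3,4,6,8}; col 6 has {1,4,5,6,9}; box has {3,4,5,8} → only 7 remains.
R8C7 = 5: row 8 has {2,3,4,6,7,8}; col 7 has {1,2,6,8,9}; box has {1,2,3,6,8,9} → only 5 remains.
R9C6 = 2: row 9 has {3,8}; col 6 has {1,4,5,6,7,9}; box has {3,4,5,7,8} → only 2 remains.
R1C2 = 2: row 1 has {1,4,5}; col 2 has {3,4,6,7,8}; box has {1,3,4,5,6,7,8,9} → only 2 remains.
R1C8 = 7: row 1 has {1,2,4,5}; col 8 has {1,2,3,5,6,8,9}; box has {1,2,5,6,8,9} → only 7 remains.
R2C6 = 3: row 2 has {1,2,5,6,7,8,9}; col 6 has {1,2,4,5,6,7,9}; box has {1,2,4,5,7} → only 3 remains.
R2C7 = 4: row 2 has {1,2,3,5,6,7,8,9}; col 7 has {1,2,5,6,8,9}; box has {1,2,5,6,7,8,9} → only 4 remains.
R4C2 = 1: row 4 has {2,3,4,5,6,7,8,9}; col 2 has {2,3,4,6,7,8}; box has {2,3,4,6,7,8,9} → only 1 remains.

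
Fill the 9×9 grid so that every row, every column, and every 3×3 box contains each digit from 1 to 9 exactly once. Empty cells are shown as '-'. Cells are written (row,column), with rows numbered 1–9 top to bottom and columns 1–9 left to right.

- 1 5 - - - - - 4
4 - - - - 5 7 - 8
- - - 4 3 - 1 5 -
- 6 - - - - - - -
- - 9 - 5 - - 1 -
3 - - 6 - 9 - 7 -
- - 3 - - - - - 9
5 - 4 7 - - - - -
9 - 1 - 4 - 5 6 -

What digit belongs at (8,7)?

8

(3,2) = 9: in row 3, 9 can only go here (every other open cell in that row sees a 9).
(4,9) = 5: in row 4, 5 can only go here (every other open cell in that row sees a 5).
(6,9) = 2: row 6 has {3,6,7,9}; col 9 has {4,5,8,9}; box has {1,5,7} → only 2 remains.
(3,9) = 6: row 3 has {1,3,4,5,9}; col 9 has {2,4,5,8,9}; box has {1,4,5,7,8} → only 6 remains.
(5,9) = 3: row 5 has {1,5,9}; col 9 has {2,4,5,6,8,9}; box has {1,2,5,7} → only 3 remains.
(6,3) = 8: row 6 has {2,3,6,7,9}; col 3 has {1,3,4,5,9}; box has {3,6,9} → only 8 remains.
(6,5) = 1: row 6 has {2,3,6,7,8,9}; col 5 has {3,4,5}; box has {5,6,9} → only 1 remains.
(6,7) = 4: row 6 has {1,2,3,6,7,8,9}; col 7 has {1,5,7}; box has {1,2,3,5,7} → only 4 remains.
(8,9) = 1: row 8 has {4,5,7}; col 9 has {2,3,4,5,6,8,9}; box has {5,6,9} → only 1 remains.
(9,9) = 7: row 9 has {1,4,5,6,9}; col 9 has {1,2,3,4,5,6,8,9}; box has {1,5,6,9} → only 7 remains.
(6,2) = 5: row 6 has {1,2,3,4,6,7,8,9}; col 2 has {1,6,9}; box has {3,6,8,9} → only 5 remains.
(2,4) = 1: in row 2, 1 can only go here (every other open cell in that row sees a 1).
(4,1) = 1: in row 4, 1 can only go here (every other open cell in that row sees a 1).
(4,6) = 4: in row 4, 4 can only go here (every other open cell in that row sees a 4).
(4,4) = 3: in row 4, 3 can only go here (every other open cell in that row sees a 3).
(5,2) = 4: in row 5, 4 can only go here (every other open cell in that row sees a 4).
(5,7) = 6: in row 5, 6 can only go here (every other open cell in that row sees a 6).
(7,6) = 1: in row 7, 1 can only go here (every other open cell in that row sees a 1).
(7,8) = 4: in row 7, 4 can only go here (every other open cell in that row sees a 4).
(7,4) = 5: in row 7, 5 can only go here (every other open cell in that row sees a 5).
(8,5) = 9: in row 8, 9 can only go here (every other open cell in that row sees a 9).
(2,8) = 9: in row 2, 9 can only go here (every other open cell in that row sees a 9).
(4,8) = 8: row 4 has {1,3,4,5,6}; col 8 has {1,4,5,6,7,9}; box has {1,2,3,4,5,6,7} → only 8 remains.
(4,7) = 9: row 4 has {1,3,4,5,6,8}; col 7 has {1,4,5,6,7}; box has {1,2,3,4,5,6,7,8} → only 9 remains.
(1,4) = 9: in row 1, 9 can only go here (every other open cell in that row sees a 9).
(2,2) = 3: in row 2, 3 can only go here (every other open cell in that row sees a 3).
(8,6) = 6: in row 8, 6 can only go here (every other open cell in that row sees a 6).
(7,1) = 6: in row 7, 6 can only go here (every other open cell in that row sees a 6).
(1,5) = 6: in row 1, 6 can only go here (every other open cell in that row sees a 6).
(2,5) = 2: row 2 has {1,3,4,5,7,8,9}; col 5 has {1,3,4,5,6,9}; box has {1,3,4,5,6,9} → only 2 remains.
(4,5) = 7: row 4 has {1,3,4,5,6,8,9}; col 5 has {1,2,3,4,5,6,9}; box has {1,3,4,5,6,9} → only 7 remains.
(7,5) = 8: row 7 has {1,3,4,5,6,9}; col 5 has {1,2,3,4,5,6,7,9}; box has {1,4,5,6,7,9} → only 8 remains.
(7,7) = 2: row 7 has {1,3,4,5,6,8,9}; col 7 has {1,4,5,6,7,9}; box has {1,4,5,6,7,9} → only 2 remains.
(8,8) = 3: row 8 has {1,4,5,6,7,9}; col 8 has {1,4,5,6,7,8,9}; box has {1,2,4,5,6,7,9} → only 3 remains.
(9,4) = 2: row 9 has {1,4,5,6,7,9}; col 4 has {1,3,4,5,6,7,9}; box has {1,4,5,6,7,8,9} → only 2 remains.
(9,6) = 3: row 9 has {1,2,4,5,6,7,9}; col 6 has {1,4,5,6,9}; box has {1,2,4,5,6,7,8,9} → only 3 remains.
(1,7) = 3: row 1 has {1,4,5,6,9}; col 7 has {1,2,4,5,6,7,9}; box has {1,4,5,6,7,8,9} → only 3 remains.
(1,8) = 2: row 1 has {1,3,4,5,6,9}; col 8 has {1,3,4,5,6,7,8,9}; box has {1,3,4,5,6,7,8,9} → only 2 remains.
(2,3) = 6: row 2 has {1,2,3,4,5,7,8,9}; col 3 has {1,3,4,5,8,9}; box has {1,3,4,5,9} → only 6 remains.
(4,3) = 2: row 4 has {1,3,4,5,6,7,8,9}; col 3 has {1,3,4,5,6,8,9}; box has {1,3,4,5,6,8,9} → only 2 remains.
(5,1) = 7: row 5 has {1,3,4,5,6,9}; col 1 has {1,3,4,5,6,9}; box has {1,2,3,4,5,6,8,9} → only 7 remains.
(5,4) = 8: row 5 has {1,3,4,5,6,7,9}; col 4 has {1,2,3,4,5,6,7,9}; box has {1,3,4,5,6,7,9} → only 8 remains.
(5,6) = 2: row 5 has {1,3,4,5,6,7,8,9}; col 6 has {1,3,4,5,6,9}; box has {1,3,4,5,6,7,8,9} → only 2 remains.
(7,2) = 7: row 7 has {1,2,3,4,5,6,8,9}; col 2 has {1,3,4,5,6,9}; box has {1,3,4,5,6,9} → only 7 remains.
(8,7) = 8: row 8 has {1,3,4,5,6,7,9}; col 7 has {1,2,3,4,5,6,7,9}; box has {1,2,3,4,5,6,7,9} → only 8 remains.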